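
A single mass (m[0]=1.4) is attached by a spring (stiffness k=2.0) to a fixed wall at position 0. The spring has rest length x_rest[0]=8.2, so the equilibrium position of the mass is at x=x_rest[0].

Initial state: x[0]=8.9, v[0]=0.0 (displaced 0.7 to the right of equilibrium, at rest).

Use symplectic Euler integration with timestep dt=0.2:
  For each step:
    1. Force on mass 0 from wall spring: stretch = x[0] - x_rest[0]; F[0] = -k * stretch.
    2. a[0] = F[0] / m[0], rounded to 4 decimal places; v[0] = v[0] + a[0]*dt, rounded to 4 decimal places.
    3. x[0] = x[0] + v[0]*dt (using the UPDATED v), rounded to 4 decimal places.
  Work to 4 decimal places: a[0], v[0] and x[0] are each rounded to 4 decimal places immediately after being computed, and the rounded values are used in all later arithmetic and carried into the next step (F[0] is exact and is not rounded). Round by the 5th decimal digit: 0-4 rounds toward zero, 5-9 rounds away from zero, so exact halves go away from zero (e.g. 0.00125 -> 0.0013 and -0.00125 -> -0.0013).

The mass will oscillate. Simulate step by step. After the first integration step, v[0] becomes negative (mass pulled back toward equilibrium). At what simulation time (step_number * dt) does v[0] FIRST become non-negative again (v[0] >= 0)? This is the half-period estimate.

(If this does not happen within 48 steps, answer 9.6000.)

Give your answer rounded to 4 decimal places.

Answer: 2.8000

Derivation:
Step 0: x=[8.9000] v=[0.0000]
Step 1: x=[8.8600] v=[-0.2000]
Step 2: x=[8.7823] v=[-0.3886]
Step 3: x=[8.6713] v=[-0.5550]
Step 4: x=[8.5334] v=[-0.6897]
Step 5: x=[8.3764] v=[-0.7850]
Step 6: x=[8.2093] v=[-0.8354]
Step 7: x=[8.0417] v=[-0.8381]
Step 8: x=[7.8831] v=[-0.7929]
Step 9: x=[7.7426] v=[-0.7024]
Step 10: x=[7.6283] v=[-0.5717]
Step 11: x=[7.5466] v=[-0.4084]
Step 12: x=[7.5023] v=[-0.2217]
Step 13: x=[7.4978] v=[-0.0224]
Step 14: x=[7.5334] v=[0.1782]
First v>=0 after going negative at step 14, time=2.8000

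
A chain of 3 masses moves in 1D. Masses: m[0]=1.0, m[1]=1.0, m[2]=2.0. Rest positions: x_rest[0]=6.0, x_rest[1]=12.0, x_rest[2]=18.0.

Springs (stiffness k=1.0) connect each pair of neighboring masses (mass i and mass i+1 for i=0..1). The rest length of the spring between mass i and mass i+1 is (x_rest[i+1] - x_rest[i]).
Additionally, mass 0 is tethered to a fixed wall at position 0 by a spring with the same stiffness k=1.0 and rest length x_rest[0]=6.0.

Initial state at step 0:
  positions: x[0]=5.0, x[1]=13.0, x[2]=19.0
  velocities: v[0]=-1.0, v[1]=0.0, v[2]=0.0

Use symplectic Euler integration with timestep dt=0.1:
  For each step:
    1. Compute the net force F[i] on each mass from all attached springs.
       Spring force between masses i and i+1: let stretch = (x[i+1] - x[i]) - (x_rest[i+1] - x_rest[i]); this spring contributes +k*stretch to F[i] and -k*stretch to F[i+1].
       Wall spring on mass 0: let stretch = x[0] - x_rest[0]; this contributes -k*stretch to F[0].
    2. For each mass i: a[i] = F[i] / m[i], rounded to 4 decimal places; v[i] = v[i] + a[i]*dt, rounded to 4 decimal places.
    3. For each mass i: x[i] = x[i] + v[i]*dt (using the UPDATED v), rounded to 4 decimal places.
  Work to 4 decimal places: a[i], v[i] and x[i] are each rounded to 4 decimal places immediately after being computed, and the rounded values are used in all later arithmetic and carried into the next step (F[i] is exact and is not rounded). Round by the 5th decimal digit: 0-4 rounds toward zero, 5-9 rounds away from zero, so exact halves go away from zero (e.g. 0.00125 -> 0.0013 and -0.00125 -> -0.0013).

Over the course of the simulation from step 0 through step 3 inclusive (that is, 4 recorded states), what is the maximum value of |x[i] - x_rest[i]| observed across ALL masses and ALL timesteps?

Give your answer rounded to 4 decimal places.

Step 0: x=[5.0000 13.0000 19.0000] v=[-1.0000 0.0000 0.0000]
Step 1: x=[4.9300 12.9800 19.0000] v=[-0.7000 -0.2000 0.0000]
Step 2: x=[4.8912 12.9397 18.9999] v=[-0.3880 -0.4030 -0.0010]
Step 3: x=[4.8840 12.8795 18.9995] v=[-0.0723 -0.6018 -0.0040]
Max displacement = 1.1160

Answer: 1.1160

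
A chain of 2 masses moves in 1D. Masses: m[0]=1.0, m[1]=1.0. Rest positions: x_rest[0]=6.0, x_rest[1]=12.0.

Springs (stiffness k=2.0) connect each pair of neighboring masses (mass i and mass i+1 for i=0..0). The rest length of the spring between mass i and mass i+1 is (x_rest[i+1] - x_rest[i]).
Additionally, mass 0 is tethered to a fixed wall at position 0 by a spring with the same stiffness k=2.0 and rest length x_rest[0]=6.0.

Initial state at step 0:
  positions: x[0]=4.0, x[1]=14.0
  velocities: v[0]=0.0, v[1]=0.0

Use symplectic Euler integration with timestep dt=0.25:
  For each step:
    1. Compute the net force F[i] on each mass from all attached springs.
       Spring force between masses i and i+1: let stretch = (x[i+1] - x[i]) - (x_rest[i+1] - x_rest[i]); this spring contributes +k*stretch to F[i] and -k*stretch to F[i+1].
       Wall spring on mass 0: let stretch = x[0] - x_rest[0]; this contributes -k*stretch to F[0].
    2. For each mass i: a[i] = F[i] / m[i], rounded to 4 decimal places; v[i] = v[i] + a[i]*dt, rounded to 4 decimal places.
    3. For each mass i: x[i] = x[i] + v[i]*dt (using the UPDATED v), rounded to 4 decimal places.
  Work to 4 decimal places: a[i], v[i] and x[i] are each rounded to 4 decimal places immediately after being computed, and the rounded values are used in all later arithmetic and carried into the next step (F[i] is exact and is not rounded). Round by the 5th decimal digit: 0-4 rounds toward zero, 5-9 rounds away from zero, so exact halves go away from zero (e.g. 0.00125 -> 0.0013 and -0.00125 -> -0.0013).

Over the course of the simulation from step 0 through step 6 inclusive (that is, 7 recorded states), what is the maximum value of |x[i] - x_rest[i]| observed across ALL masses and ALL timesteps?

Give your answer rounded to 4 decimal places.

Step 0: x=[4.0000 14.0000] v=[0.0000 0.0000]
Step 1: x=[4.7500 13.5000] v=[3.0000 -2.0000]
Step 2: x=[6.0000 12.6563] v=[5.0000 -3.3750]
Step 3: x=[7.3321 11.7305] v=[5.3282 -3.7032]
Step 4: x=[8.2975 11.0049] v=[3.8614 -2.9024]
Step 5: x=[8.5641 10.6909] v=[1.0664 -1.2561]
Step 6: x=[8.0260 10.8610] v=[-2.1523 0.6805]
Max displacement = 2.5641

Answer: 2.5641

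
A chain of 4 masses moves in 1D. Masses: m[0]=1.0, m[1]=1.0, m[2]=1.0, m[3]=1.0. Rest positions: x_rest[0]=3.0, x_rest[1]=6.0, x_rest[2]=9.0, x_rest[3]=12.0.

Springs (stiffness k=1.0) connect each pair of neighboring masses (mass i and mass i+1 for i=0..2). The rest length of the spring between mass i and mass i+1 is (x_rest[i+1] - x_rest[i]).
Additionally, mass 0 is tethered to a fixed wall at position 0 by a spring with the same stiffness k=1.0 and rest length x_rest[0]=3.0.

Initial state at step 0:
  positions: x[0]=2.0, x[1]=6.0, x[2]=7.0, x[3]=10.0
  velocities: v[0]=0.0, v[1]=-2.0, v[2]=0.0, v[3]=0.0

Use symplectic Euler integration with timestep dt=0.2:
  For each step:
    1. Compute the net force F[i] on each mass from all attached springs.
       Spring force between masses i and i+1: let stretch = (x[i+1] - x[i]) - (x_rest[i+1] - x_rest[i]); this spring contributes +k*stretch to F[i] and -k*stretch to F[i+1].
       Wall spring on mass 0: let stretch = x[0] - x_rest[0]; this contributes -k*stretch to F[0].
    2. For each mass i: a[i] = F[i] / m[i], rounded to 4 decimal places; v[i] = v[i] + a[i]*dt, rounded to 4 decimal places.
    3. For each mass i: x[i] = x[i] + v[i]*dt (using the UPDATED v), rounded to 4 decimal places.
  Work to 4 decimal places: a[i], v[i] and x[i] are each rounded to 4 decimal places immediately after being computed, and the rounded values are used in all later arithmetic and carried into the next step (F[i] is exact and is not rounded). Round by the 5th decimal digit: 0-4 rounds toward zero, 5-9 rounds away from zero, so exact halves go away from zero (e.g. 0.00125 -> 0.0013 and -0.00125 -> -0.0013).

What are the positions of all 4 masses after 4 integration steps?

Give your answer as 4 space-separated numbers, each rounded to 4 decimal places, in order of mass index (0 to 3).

Step 0: x=[2.0000 6.0000 7.0000 10.0000] v=[0.0000 -2.0000 0.0000 0.0000]
Step 1: x=[2.0800 5.4800 7.0800 10.0000] v=[0.4000 -2.6000 0.4000 0.0000]
Step 2: x=[2.2128 4.8880 7.2128 10.0032] v=[0.6640 -2.9600 0.6640 0.0160]
Step 3: x=[2.3641 4.2820 7.3642 10.0148] v=[0.7565 -3.0301 0.7571 0.0579]
Step 4: x=[2.4976 3.7226 7.4984 10.0404] v=[0.6673 -2.7972 0.6708 0.1278]

Answer: 2.4976 3.7226 7.4984 10.0404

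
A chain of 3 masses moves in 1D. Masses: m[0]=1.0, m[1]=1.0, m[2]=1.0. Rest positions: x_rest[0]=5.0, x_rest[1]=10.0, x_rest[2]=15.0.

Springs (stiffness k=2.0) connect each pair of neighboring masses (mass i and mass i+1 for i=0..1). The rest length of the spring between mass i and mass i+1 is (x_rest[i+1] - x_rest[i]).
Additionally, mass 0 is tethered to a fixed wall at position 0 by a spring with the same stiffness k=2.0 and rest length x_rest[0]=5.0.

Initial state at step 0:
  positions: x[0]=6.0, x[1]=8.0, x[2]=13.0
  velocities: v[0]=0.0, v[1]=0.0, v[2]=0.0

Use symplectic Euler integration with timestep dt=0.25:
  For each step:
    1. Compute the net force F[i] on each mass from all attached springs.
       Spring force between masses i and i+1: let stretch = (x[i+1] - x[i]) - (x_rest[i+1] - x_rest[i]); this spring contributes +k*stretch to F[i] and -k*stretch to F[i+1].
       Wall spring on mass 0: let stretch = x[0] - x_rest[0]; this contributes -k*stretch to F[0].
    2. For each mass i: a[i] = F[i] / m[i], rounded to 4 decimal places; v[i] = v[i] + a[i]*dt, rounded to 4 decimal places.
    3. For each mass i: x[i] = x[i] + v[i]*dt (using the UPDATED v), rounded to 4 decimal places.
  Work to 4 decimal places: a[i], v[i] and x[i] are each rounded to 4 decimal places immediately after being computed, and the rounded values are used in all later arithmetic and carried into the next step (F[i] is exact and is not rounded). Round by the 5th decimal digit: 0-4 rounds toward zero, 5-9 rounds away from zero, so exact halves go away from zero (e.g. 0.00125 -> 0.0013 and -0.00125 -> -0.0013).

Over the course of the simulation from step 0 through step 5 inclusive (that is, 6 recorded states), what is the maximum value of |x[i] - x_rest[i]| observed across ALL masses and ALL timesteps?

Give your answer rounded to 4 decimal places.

Answer: 2.0284

Derivation:
Step 0: x=[6.0000 8.0000 13.0000] v=[0.0000 0.0000 0.0000]
Step 1: x=[5.5000 8.3750 13.0000] v=[-2.0000 1.5000 0.0000]
Step 2: x=[4.6719 8.9688 13.0469] v=[-3.3125 2.3750 0.1875]
Step 3: x=[3.7969 9.5352 13.2090] v=[-3.5000 2.2656 0.6485]
Step 4: x=[3.1646 9.8436 13.5369] v=[-2.5293 1.2334 1.3116]
Step 5: x=[2.9716 9.7787 14.0282] v=[-0.7721 -0.2595 1.9650]
Max displacement = 2.0284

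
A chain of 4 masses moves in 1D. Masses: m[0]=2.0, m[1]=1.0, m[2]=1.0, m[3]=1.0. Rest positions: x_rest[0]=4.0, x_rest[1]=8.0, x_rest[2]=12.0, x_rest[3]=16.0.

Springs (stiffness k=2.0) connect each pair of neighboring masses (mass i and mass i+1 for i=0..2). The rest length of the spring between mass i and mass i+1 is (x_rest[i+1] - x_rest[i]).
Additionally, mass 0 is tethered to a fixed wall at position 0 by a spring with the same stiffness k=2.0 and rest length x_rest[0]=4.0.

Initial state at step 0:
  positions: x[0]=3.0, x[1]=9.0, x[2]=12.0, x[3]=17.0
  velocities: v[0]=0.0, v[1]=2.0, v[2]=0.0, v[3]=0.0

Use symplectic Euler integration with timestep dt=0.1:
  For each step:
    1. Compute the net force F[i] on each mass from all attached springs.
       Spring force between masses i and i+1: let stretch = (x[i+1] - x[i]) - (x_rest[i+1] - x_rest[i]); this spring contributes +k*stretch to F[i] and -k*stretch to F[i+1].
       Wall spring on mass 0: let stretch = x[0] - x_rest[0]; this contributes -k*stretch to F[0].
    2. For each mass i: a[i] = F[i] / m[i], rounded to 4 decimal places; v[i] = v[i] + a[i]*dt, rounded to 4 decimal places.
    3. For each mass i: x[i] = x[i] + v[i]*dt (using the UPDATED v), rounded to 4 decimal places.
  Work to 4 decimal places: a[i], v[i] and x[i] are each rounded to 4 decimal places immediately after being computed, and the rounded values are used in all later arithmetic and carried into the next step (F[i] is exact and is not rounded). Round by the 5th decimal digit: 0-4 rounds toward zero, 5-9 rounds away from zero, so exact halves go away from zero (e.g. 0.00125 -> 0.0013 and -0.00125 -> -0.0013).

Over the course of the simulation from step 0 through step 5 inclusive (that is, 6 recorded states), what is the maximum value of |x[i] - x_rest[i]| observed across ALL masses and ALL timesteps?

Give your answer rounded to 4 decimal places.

Answer: 1.2272

Derivation:
Step 0: x=[3.0000 9.0000 12.0000 17.0000] v=[0.0000 2.0000 0.0000 0.0000]
Step 1: x=[3.0300 9.1400 12.0400 16.9800] v=[0.3000 1.4000 0.4000 -0.2000]
Step 2: x=[3.0908 9.2158 12.1208 16.9412] v=[0.6080 0.7580 0.8080 -0.3880]
Step 3: x=[3.1819 9.2272 12.2399 16.8860] v=[0.9114 0.1140 1.1911 -0.5521]
Step 4: x=[3.3017 9.1780 12.3917 16.8179] v=[1.1977 -0.4925 1.5178 -0.6813]
Step 5: x=[3.4472 9.0755 12.5677 16.7413] v=[1.4552 -1.0250 1.7603 -0.7665]
Max displacement = 1.2272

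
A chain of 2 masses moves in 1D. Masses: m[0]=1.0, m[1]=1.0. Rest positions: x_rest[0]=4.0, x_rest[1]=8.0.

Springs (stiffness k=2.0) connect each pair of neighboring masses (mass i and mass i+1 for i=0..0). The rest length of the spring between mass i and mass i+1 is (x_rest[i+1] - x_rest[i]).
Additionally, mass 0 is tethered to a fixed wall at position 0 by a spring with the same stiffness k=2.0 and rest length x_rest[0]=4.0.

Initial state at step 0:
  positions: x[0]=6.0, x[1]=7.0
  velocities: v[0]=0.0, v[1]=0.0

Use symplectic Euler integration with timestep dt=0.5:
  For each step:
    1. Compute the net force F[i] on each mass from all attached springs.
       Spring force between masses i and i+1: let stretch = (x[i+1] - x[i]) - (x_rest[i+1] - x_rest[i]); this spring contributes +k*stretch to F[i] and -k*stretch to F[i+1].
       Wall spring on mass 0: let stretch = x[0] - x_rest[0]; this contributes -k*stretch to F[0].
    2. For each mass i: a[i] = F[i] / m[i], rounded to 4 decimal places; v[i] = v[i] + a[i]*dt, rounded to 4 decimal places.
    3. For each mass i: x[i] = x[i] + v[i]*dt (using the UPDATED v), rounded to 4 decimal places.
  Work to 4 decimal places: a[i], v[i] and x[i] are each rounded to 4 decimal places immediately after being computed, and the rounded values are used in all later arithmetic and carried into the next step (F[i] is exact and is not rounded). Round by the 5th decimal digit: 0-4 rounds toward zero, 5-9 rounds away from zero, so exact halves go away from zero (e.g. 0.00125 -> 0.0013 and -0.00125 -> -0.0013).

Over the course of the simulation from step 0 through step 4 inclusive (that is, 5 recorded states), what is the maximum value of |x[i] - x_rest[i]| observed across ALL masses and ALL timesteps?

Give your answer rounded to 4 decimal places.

Step 0: x=[6.0000 7.0000] v=[0.0000 0.0000]
Step 1: x=[3.5000 8.5000] v=[-5.0000 3.0000]
Step 2: x=[1.7500 9.5000] v=[-3.5000 2.0000]
Step 3: x=[3.0000 8.6250] v=[2.5000 -1.7500]
Step 4: x=[5.5625 6.9375] v=[5.1250 -3.3750]
Max displacement = 2.2500

Answer: 2.2500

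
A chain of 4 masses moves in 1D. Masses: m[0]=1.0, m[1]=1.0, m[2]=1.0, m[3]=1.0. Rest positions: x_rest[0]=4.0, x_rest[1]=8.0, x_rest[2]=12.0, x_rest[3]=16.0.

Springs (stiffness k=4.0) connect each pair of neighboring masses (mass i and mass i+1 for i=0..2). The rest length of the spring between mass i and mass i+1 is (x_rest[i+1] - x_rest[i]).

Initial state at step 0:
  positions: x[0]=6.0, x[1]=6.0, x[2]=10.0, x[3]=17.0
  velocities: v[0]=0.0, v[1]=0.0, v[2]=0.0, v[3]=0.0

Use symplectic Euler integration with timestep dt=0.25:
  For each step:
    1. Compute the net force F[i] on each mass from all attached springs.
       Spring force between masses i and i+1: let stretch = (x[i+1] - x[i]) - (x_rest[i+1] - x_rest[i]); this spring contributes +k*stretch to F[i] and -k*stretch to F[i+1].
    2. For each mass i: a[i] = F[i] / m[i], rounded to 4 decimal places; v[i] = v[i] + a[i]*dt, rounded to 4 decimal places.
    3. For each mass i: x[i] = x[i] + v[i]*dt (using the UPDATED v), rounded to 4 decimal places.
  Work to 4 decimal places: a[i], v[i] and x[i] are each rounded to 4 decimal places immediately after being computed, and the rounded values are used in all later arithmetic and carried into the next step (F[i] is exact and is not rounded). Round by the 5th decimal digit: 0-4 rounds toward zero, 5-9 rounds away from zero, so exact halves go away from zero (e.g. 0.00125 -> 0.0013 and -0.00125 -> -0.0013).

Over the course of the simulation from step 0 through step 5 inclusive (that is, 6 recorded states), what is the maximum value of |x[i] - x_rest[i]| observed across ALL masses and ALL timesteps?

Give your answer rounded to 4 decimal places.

Answer: 2.2109

Derivation:
Step 0: x=[6.0000 6.0000 10.0000 17.0000] v=[0.0000 0.0000 0.0000 0.0000]
Step 1: x=[5.0000 7.0000 10.7500 16.2500] v=[-4.0000 4.0000 3.0000 -3.0000]
Step 2: x=[3.5000 8.4375 11.9375 15.1250] v=[-6.0000 5.7500 4.7500 -4.5000]
Step 3: x=[2.2344 9.5156 13.0469 14.2031] v=[-5.0625 4.3125 4.4375 -3.6875]
Step 4: x=[1.7891 9.6563 13.5625 13.9922] v=[-1.7813 0.5626 2.0624 -0.8437]
Step 5: x=[2.3106 8.8067 13.2090 14.6739] v=[2.0859 -3.3984 -1.4141 2.7266]
Max displacement = 2.2109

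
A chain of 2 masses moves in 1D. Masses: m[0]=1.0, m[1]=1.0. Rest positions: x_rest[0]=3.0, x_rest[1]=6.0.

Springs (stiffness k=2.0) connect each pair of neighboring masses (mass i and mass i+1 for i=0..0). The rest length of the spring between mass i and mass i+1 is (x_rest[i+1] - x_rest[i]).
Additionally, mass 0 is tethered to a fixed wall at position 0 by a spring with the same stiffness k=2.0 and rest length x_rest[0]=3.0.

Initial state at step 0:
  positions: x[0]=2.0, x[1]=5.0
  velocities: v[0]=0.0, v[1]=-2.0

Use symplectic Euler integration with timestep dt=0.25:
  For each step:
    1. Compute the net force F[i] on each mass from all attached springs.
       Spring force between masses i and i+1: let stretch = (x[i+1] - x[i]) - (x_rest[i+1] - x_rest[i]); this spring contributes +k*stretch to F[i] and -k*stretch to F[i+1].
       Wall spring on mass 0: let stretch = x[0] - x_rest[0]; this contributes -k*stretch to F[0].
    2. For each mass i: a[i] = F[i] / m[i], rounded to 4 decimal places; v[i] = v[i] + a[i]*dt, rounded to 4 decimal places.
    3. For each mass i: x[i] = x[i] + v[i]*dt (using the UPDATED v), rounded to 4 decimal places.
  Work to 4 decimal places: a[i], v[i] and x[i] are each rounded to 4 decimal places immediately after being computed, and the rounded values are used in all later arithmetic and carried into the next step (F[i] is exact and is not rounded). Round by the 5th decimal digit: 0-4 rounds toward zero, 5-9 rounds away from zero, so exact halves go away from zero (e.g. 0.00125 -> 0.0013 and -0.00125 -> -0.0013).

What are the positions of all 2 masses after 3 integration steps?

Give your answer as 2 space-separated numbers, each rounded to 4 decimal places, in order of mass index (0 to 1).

Answer: 2.3770 3.8066

Derivation:
Step 0: x=[2.0000 5.0000] v=[0.0000 -2.0000]
Step 1: x=[2.1250 4.5000] v=[0.5000 -2.0000]
Step 2: x=[2.2813 4.0781] v=[0.6250 -1.6875]
Step 3: x=[2.3770 3.8066] v=[0.3828 -1.0859]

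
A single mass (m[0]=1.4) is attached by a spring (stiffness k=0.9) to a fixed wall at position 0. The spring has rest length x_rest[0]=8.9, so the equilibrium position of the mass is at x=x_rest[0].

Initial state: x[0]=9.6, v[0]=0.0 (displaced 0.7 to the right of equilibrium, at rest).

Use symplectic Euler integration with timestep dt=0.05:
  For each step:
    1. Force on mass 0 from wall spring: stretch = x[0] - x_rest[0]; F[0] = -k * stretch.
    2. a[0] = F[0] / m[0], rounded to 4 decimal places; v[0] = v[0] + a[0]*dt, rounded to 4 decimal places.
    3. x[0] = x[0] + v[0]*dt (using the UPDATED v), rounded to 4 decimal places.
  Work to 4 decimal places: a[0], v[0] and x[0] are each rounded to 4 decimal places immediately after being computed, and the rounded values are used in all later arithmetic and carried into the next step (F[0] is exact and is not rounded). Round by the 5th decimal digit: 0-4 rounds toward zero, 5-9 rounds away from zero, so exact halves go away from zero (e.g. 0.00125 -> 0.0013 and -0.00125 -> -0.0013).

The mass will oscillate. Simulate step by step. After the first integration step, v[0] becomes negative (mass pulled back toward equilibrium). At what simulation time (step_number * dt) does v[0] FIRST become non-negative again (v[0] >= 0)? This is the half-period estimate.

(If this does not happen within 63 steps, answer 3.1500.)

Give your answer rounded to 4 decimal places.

Step 0: x=[9.6000] v=[0.0000]
Step 1: x=[9.5989] v=[-0.0225]
Step 2: x=[9.5967] v=[-0.0450]
Step 3: x=[9.5933] v=[-0.0674]
Step 4: x=[9.5888] v=[-0.0897]
Step 5: x=[9.5832] v=[-0.1118]
Step 6: x=[9.5765] v=[-0.1338]
Step 7: x=[9.5687] v=[-0.1555]
Step 8: x=[9.5599] v=[-0.1770]
Step 9: x=[9.5500] v=[-0.1982]
Step 10: x=[9.5390] v=[-0.2191]
Step 11: x=[9.5270] v=[-0.2396]
Step 12: x=[9.5140] v=[-0.2598]
Step 13: x=[9.5000] v=[-0.2795]
Step 14: x=[9.4851] v=[-0.2988]
Step 15: x=[9.4692] v=[-0.3176]
Step 16: x=[9.4524] v=[-0.3359]
Step 17: x=[9.4347] v=[-0.3537]
Step 18: x=[9.4162] v=[-0.3709]
Step 19: x=[9.3968] v=[-0.3875]
Step 20: x=[9.3766] v=[-0.4035]
Step 21: x=[9.3557] v=[-0.4188]
Step 22: x=[9.3340] v=[-0.4335]
Step 23: x=[9.3116] v=[-0.4475]
Step 24: x=[9.2886] v=[-0.4607]
Step 25: x=[9.2649] v=[-0.4732]
Step 26: x=[9.2407] v=[-0.4849]
Step 27: x=[9.2159] v=[-0.4959]
Step 28: x=[9.1906] v=[-0.5061]
Step 29: x=[9.1648] v=[-0.5154]
Step 30: x=[9.1386] v=[-0.5239]
Step 31: x=[9.1120] v=[-0.5316]
Step 32: x=[9.0851] v=[-0.5384]
Step 33: x=[9.0579] v=[-0.5444]
Step 34: x=[9.0304] v=[-0.5495]
Step 35: x=[9.0027] v=[-0.5537]
Step 36: x=[8.9749] v=[-0.5570]
Step 37: x=[8.9469] v=[-0.5594]
Step 38: x=[8.9189] v=[-0.5609]
Step 39: x=[8.8908] v=[-0.5615]
Step 40: x=[8.8627] v=[-0.5612]
Step 41: x=[8.8347] v=[-0.5600]
Step 42: x=[8.8068] v=[-0.5579]
Step 43: x=[8.7791] v=[-0.5549]
Step 44: x=[8.7516] v=[-0.5510]
Step 45: x=[8.7243] v=[-0.5462]
Step 46: x=[8.6973] v=[-0.5406]
Step 47: x=[8.6706] v=[-0.5341]
Step 48: x=[8.6443] v=[-0.5267]
Step 49: x=[8.6184] v=[-0.5185]
Step 50: x=[8.5929] v=[-0.5095]
Step 51: x=[8.5679] v=[-0.4996]
Step 52: x=[8.5435] v=[-0.4889]
Step 53: x=[8.5196] v=[-0.4774]
Step 54: x=[8.4963] v=[-0.4652]
Step 55: x=[8.4737] v=[-0.4522]
Step 56: x=[8.4518] v=[-0.4385]
Step 57: x=[8.4306] v=[-0.4241]
Step 58: x=[8.4102] v=[-0.4090]
Step 59: x=[8.3905] v=[-0.3933]
Step 60: x=[8.3717] v=[-0.3769]
Step 61: x=[8.3537] v=[-0.3599]
Step 62: x=[8.3366] v=[-0.3423]
Step 63: x=[8.3204] v=[-0.3242]
v[0] did not become non-negative within 63 steps; using fallback time=3.1500

Answer: 3.1500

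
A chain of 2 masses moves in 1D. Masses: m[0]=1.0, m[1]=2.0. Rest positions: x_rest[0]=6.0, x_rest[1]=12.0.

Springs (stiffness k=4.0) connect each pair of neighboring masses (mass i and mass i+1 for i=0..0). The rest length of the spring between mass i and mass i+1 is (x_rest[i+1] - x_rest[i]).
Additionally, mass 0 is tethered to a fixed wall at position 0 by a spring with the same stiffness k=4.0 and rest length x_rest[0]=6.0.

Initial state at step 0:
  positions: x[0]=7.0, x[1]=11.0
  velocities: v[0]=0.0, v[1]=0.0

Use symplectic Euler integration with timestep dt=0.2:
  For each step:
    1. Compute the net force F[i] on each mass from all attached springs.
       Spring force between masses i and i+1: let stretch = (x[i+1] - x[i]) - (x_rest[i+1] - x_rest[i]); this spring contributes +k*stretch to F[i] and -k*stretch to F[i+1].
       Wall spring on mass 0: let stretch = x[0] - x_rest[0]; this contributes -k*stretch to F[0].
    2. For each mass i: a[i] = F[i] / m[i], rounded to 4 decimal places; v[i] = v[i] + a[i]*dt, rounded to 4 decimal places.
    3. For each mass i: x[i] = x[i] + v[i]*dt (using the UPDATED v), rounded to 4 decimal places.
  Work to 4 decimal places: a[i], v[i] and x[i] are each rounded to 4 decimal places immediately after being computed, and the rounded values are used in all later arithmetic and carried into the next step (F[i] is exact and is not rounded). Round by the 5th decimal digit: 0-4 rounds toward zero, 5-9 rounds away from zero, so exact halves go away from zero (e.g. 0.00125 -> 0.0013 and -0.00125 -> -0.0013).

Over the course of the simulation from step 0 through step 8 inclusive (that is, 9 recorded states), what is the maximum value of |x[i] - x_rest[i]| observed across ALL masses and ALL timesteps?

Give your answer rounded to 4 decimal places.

Step 0: x=[7.0000 11.0000] v=[0.0000 0.0000]
Step 1: x=[6.5200 11.1600] v=[-2.4000 0.8000]
Step 2: x=[5.7392 11.4288] v=[-3.9040 1.3440]
Step 3: x=[4.9505 11.7224] v=[-3.9437 1.4682]
Step 4: x=[4.4532 11.9543] v=[-2.4866 1.1594]
Step 5: x=[4.4435 12.0661] v=[-0.0483 0.5590]
Step 6: x=[4.9425 12.0481] v=[2.4950 -0.0900]
Step 7: x=[5.7876 11.9417] v=[4.2255 -0.5322]
Step 8: x=[6.6913 11.8229] v=[4.5187 -0.5938]
Max displacement = 1.5565

Answer: 1.5565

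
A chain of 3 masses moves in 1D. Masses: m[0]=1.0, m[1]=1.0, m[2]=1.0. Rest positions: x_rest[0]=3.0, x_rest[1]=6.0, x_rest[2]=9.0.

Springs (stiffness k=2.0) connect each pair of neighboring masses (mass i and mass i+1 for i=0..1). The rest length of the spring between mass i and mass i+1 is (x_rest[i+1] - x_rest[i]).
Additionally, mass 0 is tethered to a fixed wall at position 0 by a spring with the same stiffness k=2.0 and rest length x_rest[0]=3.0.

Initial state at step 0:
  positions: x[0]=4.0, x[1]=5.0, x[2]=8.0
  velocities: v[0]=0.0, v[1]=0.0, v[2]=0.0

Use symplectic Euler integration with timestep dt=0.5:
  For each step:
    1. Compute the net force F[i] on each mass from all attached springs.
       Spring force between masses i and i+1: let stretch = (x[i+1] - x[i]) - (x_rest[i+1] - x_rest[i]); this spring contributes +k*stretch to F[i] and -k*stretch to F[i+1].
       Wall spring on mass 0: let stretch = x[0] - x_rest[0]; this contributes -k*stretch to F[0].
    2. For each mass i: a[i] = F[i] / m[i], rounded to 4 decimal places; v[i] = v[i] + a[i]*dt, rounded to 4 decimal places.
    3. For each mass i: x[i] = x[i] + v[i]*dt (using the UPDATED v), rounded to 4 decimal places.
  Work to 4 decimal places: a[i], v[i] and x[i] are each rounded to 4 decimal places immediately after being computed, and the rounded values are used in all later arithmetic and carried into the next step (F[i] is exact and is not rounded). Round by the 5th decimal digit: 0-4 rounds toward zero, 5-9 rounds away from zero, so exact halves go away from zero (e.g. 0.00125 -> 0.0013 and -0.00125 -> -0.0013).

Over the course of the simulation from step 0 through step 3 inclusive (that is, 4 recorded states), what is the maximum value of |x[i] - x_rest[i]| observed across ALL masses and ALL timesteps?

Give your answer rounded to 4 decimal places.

Answer: 1.5000

Derivation:
Step 0: x=[4.0000 5.0000 8.0000] v=[0.0000 0.0000 0.0000]
Step 1: x=[2.5000 6.0000 8.0000] v=[-3.0000 2.0000 0.0000]
Step 2: x=[1.5000 6.2500 8.5000] v=[-2.0000 0.5000 1.0000]
Step 3: x=[2.1250 5.2500 9.3750] v=[1.2500 -2.0000 1.7500]
Max displacement = 1.5000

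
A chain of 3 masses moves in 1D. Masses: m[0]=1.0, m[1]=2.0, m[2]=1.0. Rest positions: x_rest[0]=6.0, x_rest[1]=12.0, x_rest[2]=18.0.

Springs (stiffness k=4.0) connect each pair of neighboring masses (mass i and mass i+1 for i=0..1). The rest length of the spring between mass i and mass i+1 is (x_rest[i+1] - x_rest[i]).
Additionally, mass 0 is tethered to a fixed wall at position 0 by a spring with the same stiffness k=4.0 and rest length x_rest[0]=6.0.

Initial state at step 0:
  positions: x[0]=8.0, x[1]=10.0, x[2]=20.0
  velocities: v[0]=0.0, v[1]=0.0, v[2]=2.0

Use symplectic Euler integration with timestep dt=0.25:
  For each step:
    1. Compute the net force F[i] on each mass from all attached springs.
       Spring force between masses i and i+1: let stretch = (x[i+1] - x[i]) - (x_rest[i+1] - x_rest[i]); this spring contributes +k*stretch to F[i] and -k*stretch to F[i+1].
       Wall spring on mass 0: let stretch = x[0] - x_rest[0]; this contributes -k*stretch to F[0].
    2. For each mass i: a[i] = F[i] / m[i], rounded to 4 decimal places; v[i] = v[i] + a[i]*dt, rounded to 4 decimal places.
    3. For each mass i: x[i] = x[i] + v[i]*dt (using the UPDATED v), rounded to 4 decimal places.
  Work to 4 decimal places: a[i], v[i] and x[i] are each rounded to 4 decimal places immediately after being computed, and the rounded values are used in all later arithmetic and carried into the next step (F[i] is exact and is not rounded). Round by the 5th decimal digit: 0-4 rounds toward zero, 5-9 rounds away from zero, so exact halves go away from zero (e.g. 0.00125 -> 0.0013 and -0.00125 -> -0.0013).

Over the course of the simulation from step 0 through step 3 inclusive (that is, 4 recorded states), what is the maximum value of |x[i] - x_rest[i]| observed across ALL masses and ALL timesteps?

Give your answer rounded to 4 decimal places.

Answer: 2.6250

Derivation:
Step 0: x=[8.0000 10.0000 20.0000] v=[0.0000 0.0000 2.0000]
Step 1: x=[6.5000 11.0000 19.5000] v=[-6.0000 4.0000 -2.0000]
Step 2: x=[4.5000 12.5000 18.3750] v=[-8.0000 6.0000 -4.5000]
Step 3: x=[3.3750 13.7344 17.2813] v=[-4.5000 4.9375 -4.3750]
Max displacement = 2.6250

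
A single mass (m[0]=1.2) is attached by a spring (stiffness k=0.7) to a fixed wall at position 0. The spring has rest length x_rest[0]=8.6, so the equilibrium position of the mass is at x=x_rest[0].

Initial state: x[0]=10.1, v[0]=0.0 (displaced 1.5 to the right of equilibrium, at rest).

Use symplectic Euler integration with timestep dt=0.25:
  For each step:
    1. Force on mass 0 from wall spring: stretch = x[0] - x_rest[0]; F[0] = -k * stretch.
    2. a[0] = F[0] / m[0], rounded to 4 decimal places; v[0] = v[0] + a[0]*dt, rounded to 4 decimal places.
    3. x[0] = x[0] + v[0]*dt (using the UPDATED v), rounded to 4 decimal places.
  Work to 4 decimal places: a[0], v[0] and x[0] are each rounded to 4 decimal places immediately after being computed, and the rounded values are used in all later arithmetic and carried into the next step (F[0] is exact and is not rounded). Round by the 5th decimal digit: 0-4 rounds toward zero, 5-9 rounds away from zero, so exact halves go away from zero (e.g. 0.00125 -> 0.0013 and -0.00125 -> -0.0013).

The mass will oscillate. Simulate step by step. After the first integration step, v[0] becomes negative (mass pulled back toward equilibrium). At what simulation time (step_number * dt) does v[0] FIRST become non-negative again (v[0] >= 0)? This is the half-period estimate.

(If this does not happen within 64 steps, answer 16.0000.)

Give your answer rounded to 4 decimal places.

Step 0: x=[10.1000] v=[0.0000]
Step 1: x=[10.0453] v=[-0.2188]
Step 2: x=[9.9379] v=[-0.4296]
Step 3: x=[9.7817] v=[-0.6247]
Step 4: x=[9.5825] v=[-0.7970]
Step 5: x=[9.3474] v=[-0.9403]
Step 6: x=[9.0851] v=[-1.0493]
Step 7: x=[8.8051] v=[-1.1201]
Step 8: x=[8.5176] v=[-1.1500]
Step 9: x=[8.2331] v=[-1.1380]
Step 10: x=[7.9620] v=[-1.0845]
Step 11: x=[7.7141] v=[-0.9915]
Step 12: x=[7.4985] v=[-0.8623]
Step 13: x=[7.3231] v=[-0.7017]
Step 14: x=[7.1942] v=[-0.5155]
Step 15: x=[7.1166] v=[-0.3105]
Step 16: x=[7.0931] v=[-0.0942]
Step 17: x=[7.1245] v=[0.1256]
First v>=0 after going negative at step 17, time=4.2500

Answer: 4.2500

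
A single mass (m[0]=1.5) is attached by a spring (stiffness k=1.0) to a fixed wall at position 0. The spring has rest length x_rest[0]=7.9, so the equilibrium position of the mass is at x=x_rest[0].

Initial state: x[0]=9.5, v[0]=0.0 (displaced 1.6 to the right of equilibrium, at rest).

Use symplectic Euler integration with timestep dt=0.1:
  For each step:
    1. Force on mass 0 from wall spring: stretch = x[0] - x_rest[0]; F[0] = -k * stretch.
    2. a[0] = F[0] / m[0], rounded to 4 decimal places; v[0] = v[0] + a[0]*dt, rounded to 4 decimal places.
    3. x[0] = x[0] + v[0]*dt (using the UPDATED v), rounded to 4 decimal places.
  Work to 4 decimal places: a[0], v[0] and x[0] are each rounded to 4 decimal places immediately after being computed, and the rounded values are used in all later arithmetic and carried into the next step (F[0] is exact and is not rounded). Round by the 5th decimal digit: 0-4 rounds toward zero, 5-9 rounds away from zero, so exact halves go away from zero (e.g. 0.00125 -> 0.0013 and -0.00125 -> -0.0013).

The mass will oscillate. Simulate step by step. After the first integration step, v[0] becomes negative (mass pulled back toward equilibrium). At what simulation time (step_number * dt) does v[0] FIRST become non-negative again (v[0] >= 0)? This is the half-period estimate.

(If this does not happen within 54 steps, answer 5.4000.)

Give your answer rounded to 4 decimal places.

Step 0: x=[9.5000] v=[0.0000]
Step 1: x=[9.4893] v=[-0.1067]
Step 2: x=[9.4680] v=[-0.2127]
Step 3: x=[9.4363] v=[-0.3172]
Step 4: x=[9.3943] v=[-0.4196]
Step 5: x=[9.3424] v=[-0.5192]
Step 6: x=[9.2809] v=[-0.6154]
Step 7: x=[9.2102] v=[-0.7075]
Step 8: x=[9.1307] v=[-0.7949]
Step 9: x=[9.0430] v=[-0.8770]
Step 10: x=[8.9477] v=[-0.9532]
Step 11: x=[8.8454] v=[-1.0231]
Step 12: x=[8.7368] v=[-1.0861]
Step 13: x=[8.6226] v=[-1.1419]
Step 14: x=[8.5036] v=[-1.1901]
Step 15: x=[8.3806] v=[-1.2303]
Step 16: x=[8.2544] v=[-1.2623]
Step 17: x=[8.1258] v=[-1.2859]
Step 18: x=[7.9957] v=[-1.3010]
Step 19: x=[7.8650] v=[-1.3074]
Step 20: x=[7.7345] v=[-1.3051]
Step 21: x=[7.6051] v=[-1.2941]
Step 22: x=[7.4777] v=[-1.2744]
Step 23: x=[7.3531] v=[-1.2463]
Step 24: x=[7.2321] v=[-1.2098]
Step 25: x=[7.1156] v=[-1.1653]
Step 26: x=[7.0043] v=[-1.1130]
Step 27: x=[6.8990] v=[-1.0533]
Step 28: x=[6.8003] v=[-0.9866]
Step 29: x=[6.7090] v=[-0.9133]
Step 30: x=[6.6256] v=[-0.8339]
Step 31: x=[6.5507] v=[-0.7489]
Step 32: x=[6.4848] v=[-0.6590]
Step 33: x=[6.4283] v=[-0.5647]
Step 34: x=[6.3816] v=[-0.4666]
Step 35: x=[6.3451] v=[-0.3654]
Step 36: x=[6.3189] v=[-0.2617]
Step 37: x=[6.3033] v=[-0.1563]
Step 38: x=[6.2983] v=[-0.0499]
Step 39: x=[6.3040] v=[0.0569]
First v>=0 after going negative at step 39, time=3.9000

Answer: 3.9000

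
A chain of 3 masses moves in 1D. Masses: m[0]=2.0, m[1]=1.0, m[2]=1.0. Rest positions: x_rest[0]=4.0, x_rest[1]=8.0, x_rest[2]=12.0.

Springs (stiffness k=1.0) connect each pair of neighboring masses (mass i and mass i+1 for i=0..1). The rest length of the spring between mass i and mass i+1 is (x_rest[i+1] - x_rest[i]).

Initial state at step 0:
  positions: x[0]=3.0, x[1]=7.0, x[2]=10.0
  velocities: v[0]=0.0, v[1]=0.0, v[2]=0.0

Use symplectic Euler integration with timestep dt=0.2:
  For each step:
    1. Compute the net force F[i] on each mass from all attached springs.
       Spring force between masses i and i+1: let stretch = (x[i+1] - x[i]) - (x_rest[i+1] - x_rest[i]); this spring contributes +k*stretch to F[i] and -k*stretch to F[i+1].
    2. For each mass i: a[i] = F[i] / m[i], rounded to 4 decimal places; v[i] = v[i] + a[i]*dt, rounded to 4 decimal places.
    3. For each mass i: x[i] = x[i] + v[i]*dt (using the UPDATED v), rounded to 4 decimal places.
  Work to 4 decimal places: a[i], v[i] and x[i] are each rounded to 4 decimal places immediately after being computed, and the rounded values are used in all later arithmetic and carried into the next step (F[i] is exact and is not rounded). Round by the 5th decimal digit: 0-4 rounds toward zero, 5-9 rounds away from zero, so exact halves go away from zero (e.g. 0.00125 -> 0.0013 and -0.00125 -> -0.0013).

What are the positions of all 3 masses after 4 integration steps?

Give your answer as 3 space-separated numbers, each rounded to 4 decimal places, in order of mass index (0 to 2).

Answer: 2.9888 6.6683 10.3542

Derivation:
Step 0: x=[3.0000 7.0000 10.0000] v=[0.0000 0.0000 0.0000]
Step 1: x=[3.0000 6.9600 10.0400] v=[0.0000 -0.2000 0.2000]
Step 2: x=[2.9992 6.8848 10.1168] v=[-0.0040 -0.3760 0.3840]
Step 3: x=[2.9961 6.7835 10.2243] v=[-0.0154 -0.5067 0.5376]
Step 4: x=[2.9888 6.6683 10.3542] v=[-0.0367 -0.5760 0.6494]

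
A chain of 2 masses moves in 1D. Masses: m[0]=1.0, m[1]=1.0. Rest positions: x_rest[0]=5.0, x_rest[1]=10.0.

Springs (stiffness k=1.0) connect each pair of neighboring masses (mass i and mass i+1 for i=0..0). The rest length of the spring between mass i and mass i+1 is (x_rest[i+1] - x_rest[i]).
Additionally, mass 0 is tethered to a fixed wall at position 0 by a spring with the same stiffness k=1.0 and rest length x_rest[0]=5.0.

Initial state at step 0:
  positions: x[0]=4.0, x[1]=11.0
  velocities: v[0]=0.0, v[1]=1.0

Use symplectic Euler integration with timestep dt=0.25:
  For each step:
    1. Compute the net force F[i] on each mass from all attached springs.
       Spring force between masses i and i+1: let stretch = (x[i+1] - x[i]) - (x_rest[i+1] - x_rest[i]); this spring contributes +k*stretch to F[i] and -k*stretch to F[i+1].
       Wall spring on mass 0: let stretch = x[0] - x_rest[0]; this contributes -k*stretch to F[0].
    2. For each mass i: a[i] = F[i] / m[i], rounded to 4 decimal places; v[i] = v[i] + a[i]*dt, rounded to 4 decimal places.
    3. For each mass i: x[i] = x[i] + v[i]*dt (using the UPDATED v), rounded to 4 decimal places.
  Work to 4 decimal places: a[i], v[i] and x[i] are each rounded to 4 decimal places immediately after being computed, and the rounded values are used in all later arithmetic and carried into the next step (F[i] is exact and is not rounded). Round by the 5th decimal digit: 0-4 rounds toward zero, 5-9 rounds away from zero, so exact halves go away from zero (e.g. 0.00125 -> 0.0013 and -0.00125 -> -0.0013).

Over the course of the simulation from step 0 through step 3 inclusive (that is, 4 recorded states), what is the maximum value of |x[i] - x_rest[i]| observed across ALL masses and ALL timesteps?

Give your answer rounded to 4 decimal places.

Step 0: x=[4.0000 11.0000] v=[0.0000 1.0000]
Step 1: x=[4.1875 11.1250] v=[0.7500 0.5000]
Step 2: x=[4.5469 11.1289] v=[1.4375 0.0156]
Step 3: x=[5.0335 11.0339] v=[1.9463 -0.3799]
Max displacement = 1.1289

Answer: 1.1289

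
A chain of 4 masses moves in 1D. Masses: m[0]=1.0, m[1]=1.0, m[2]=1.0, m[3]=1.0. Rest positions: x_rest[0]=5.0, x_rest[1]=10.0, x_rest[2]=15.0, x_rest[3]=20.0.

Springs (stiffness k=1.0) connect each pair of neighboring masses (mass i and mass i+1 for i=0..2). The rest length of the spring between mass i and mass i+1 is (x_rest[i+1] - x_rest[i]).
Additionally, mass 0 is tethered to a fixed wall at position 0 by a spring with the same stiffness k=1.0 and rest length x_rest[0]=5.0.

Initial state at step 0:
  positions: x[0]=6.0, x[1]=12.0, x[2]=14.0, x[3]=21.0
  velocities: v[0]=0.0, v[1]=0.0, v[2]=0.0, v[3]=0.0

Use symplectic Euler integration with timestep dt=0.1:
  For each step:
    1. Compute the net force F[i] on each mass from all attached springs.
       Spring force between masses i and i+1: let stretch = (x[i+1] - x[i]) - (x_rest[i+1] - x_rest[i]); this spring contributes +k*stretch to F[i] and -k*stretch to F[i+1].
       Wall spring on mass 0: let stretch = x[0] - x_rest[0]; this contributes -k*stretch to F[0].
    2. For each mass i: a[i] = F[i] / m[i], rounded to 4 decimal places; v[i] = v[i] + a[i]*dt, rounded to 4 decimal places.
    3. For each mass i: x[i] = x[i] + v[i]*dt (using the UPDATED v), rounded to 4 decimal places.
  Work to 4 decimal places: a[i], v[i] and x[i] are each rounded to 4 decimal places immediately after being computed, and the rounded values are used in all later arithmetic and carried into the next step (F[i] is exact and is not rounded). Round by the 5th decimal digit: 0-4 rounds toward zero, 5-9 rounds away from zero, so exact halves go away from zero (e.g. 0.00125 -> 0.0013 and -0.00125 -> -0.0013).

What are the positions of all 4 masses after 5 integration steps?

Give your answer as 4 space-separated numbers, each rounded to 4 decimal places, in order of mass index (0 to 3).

Answer: 5.9865 11.4442 14.6955 20.7239

Derivation:
Step 0: x=[6.0000 12.0000 14.0000 21.0000] v=[0.0000 0.0000 0.0000 0.0000]
Step 1: x=[6.0000 11.9600 14.0500 20.9800] v=[0.0000 -0.4000 0.5000 -0.2000]
Step 2: x=[5.9996 11.8813 14.1484 20.9407] v=[-0.0040 -0.7870 0.9840 -0.3930]
Step 3: x=[5.9980 11.7665 14.2921 20.8835] v=[-0.0158 -1.1485 1.4365 -0.5722]
Step 4: x=[5.9941 11.6192 14.4764 20.8104] v=[-0.0388 -1.4728 1.8431 -0.7313]
Step 5: x=[5.9865 11.4442 14.6955 20.7239] v=[-0.0757 -1.7496 2.1908 -0.8647]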